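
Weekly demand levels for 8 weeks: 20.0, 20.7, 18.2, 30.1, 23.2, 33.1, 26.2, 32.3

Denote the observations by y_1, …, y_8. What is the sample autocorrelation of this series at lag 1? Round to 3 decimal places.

Mean ȳ = (20.0 + 20.7 + 18.2 + 30.1 + 23.2 + 33.1 + 26.2 + 32.3)/8 = 25.4750
Deviations from mean: -5.4750, -4.7750, -7.2750, 4.6250, -2.2750, 7.6250, 0.7250, 6.8250
Σ(y_t−ȳ)(y_{t+1}−ȳ) = (26.1431) + (34.7381) + (-33.6469) + (-10.5219) + (-17.3469) + (5.5281) + (4.9481) = 9.8419
Denominator Σ(y_t−ȳ)² = 237.5150
r_1 = 9.8419 / 237.5150 = 0.041

0.041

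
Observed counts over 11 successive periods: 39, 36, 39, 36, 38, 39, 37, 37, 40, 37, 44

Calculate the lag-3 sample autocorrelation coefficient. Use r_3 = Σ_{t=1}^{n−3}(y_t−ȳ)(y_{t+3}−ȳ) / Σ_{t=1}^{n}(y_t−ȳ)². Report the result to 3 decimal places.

-0.025

Mean ȳ = (39 + 36 + 39 + 36 + 38 + 39 + 37 + 37 + 40 + 37 + 44)/11 = 38.3636
Numerator Σ_{t=1}^{8}(y_t−ȳ)(y_{t+3}−ȳ) = -1.3058
Denominator Σ(y_t−ȳ)² = 52.5455
r_3 = -1.3058 / 52.5455 = -0.025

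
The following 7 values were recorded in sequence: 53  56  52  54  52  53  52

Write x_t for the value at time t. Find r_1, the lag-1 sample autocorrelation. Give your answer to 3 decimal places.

Mean x̄ = (53 + 56 + 52 + 54 + 52 + 53 + 52)/7 = 53.1429
Σ(x_t−x̄)(x_{t+1}−x̄) = (-0.4082) + (-3.2653) + (-0.9796) + (-0.9796) + (0.1633) + (0.1633) = -5.3061
Denominator Σ(x_t−x̄)² = 12.8571
r_1 = -5.3061 / 12.8571 = -0.413

-0.413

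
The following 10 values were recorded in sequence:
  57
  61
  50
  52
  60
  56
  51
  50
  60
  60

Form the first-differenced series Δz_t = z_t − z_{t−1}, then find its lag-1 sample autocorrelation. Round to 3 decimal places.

First differences Δz: 4, -11, 2, 8, -4, -5, -1, 10, 0
Mean of differences = 0.3333
Numerator Σ(Δz_t−Δz̄)(Δz_{t+1}−Δz̄) = -66.7778
Denominator Σ(Δz_t−Δz̄)² = 346.0000
r_1(Δz) = -66.7778 / 346.0000 = -0.193

-0.193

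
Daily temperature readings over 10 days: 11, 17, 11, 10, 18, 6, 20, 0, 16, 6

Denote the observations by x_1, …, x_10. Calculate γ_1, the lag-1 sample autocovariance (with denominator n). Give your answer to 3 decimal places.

Mean x̄ = (11 + 17 + 11 + 10 + 18 + 6 + 20 + 0 + 16 + 6)/10 = 11.5000
Σ_{t=1}^{9}(x_t−x̄)(x_{t+1}−x̄) = -271.2500
γ_1 = -271.2500 / 10 = -27.125

-27.125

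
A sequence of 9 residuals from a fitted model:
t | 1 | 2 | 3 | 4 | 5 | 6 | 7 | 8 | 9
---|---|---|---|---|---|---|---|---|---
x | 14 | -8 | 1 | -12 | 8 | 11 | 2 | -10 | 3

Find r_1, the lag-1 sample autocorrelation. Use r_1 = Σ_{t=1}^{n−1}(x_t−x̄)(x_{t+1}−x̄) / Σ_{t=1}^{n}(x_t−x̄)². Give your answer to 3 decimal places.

-0.232

Mean x̄ = (14 − 8 + 1 − 12 + 8 + 11 + 2 − 10 + 3)/9 = 1.0000
Numerator Σ_{t=1}^{8}(x_t−x̄)(x_{t+1}−x̄) = -161.0000
Denominator Σ(x_t−x̄)² = 694.0000
r_1 = -161.0000 / 694.0000 = -0.232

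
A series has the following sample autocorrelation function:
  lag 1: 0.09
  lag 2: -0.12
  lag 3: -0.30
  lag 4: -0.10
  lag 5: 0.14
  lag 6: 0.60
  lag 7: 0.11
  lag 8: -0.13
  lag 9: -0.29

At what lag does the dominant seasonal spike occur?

The largest autocorrelation is r_6 = 0.60; the remaining lags stay at or below 0.14.
The dominant spike at lag 6 indicates a seasonal period of 6.

6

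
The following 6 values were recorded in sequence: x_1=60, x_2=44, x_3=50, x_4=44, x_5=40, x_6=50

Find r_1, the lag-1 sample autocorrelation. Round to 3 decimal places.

-0.194

Mean x̄ = (60 + 44 + 50 + 44 + 40 + 50)/6 = 48.0000
Numerator Σ_{t=1}^{5}(x_t−x̄)(x_{t+1}−x̄) = -48.0000
Denominator Σ(x_t−x̄)² = 248.0000
r_1 = -48.0000 / 248.0000 = -0.194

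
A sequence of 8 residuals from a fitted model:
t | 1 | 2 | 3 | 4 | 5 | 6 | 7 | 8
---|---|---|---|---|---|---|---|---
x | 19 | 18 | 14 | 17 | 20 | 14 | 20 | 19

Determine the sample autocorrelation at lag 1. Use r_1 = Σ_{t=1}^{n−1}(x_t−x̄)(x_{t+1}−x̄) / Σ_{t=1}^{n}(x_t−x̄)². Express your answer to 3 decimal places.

Mean x̄ = (19 + 18 + 14 + 17 + 20 + 14 + 20 + 19)/8 = 17.6250
Deviations from mean: 1.3750, 0.3750, -3.6250, -0.6250, 2.3750, -3.6250, 2.3750, 1.3750
Σ(x_t−x̄)(x_{t+1}−x̄) = (0.5156) + (-1.3594) + (2.2656) + (-1.4844) + (-8.6094) + (-8.6094) + (3.2656) = -14.0156
Denominator Σ(x_t−x̄)² = 41.8750
r_1 = -14.0156 / 41.8750 = -0.335

-0.335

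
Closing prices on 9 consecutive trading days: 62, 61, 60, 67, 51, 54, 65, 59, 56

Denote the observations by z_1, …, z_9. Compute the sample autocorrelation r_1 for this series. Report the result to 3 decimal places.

-0.190

Mean z̄ = (62 + 61 + 60 + 67 + 51 + 54 + 65 + 59 + 56)/9 = 59.4444
Numerator Σ_{t=1}^{8}(z_t−z̄)(z_{t+1}−z̄) = -39.9753
Denominator Σ(z_t−z̄)² = 210.2222
r_1 = -39.9753 / 210.2222 = -0.190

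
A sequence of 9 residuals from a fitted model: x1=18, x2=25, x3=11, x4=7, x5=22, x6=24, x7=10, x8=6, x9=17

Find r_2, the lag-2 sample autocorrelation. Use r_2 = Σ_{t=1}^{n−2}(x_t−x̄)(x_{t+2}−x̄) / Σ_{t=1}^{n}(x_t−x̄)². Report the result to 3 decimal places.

-0.746

Mean x̄ = (18 + 25 + 11 + 7 + 22 + 24 + 10 + 6 + 17)/9 = 15.5556
Σ(x_t−x̄)(x_{t+2}−x̄) = (-11.1358) + (-80.8025) + (-29.3580) + (-72.2469) + (-35.8025) + (-80.6914) + (-8.0247) = -318.0617
Denominator Σ(x_t−x̄)² = 426.2222
r_2 = -318.0617 / 426.2222 = -0.746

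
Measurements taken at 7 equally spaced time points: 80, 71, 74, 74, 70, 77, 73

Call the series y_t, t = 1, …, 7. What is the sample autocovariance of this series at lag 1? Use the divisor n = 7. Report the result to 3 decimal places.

-4.636

Mean ȳ = (80 + 71 + 74 + 74 + 70 + 77 + 73)/7 = 74.1429
Σ_{t=1}^{6}(y_t−ȳ)(y_{t+1}−ȳ) = -32.4490
γ_1 = -32.4490 / 7 = -4.636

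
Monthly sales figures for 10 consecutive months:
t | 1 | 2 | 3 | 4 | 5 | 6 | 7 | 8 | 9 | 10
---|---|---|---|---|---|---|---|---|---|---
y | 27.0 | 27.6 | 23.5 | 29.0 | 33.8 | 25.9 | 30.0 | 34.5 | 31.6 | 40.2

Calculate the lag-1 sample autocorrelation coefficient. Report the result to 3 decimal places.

Mean ȳ = (27.0 + 27.6 + 23.5 + 29.0 + 33.8 + 25.9 + 30.0 + 34.5 + 31.6 + 40.2)/10 = 30.3100
Numerator Σ_{t=1}^{9}(y_t−ȳ)(y_{t+1}−ȳ) = 34.6149
Denominator Σ(y_t−ȳ)² = 215.1490
r_1 = 34.6149 / 215.1490 = 0.161

0.161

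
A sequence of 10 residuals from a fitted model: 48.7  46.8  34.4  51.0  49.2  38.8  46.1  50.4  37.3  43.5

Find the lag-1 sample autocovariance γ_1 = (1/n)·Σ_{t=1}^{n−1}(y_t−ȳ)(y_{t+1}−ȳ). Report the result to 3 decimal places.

Mean ȳ = (48.7 + 46.8 + 34.4 + 51.0 + 49.2 + 38.8 + 46.1 + 50.4 + 37.3 + 43.5)/10 = 44.6200
Σ_{t=1}^{9}(y_t−ȳ)(y_{t+1}−ȳ) = -110.1944
γ_1 = -110.1944 / 10 = -11.019

-11.019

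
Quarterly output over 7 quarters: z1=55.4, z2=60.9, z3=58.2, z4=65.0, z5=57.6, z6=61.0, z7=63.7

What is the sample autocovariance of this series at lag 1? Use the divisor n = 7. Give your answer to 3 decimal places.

Mean z̄ = (55.4 + 60.9 + 58.2 + 65.0 + 57.6 + 61.0 + 63.7)/7 = 60.2571
Σ_{t=1}^{6}(z_t−z̄)(z_{t+1}−z̄) = -26.2204
γ_1 = -26.2204 / 7 = -3.746

-3.746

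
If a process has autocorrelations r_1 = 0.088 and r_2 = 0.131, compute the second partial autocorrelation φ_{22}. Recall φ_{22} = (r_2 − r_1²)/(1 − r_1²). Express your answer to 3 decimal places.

0.124

φ_{22} = (r_2 − r_1²) / (1 − r_1²)
r_1² = (0.088)² = 0.007744
Numerator = 0.131 − 0.0077 = 0.1233; denominator = 1 − 0.0077 = 0.9923
φ_{22} = 0.1233 / 0.9923 = 0.124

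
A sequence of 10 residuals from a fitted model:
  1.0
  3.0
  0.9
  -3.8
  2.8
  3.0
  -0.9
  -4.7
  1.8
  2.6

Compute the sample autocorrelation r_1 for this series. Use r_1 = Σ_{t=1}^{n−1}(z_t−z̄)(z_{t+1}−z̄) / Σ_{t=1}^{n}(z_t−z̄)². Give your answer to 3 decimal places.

-0.052

Mean z̄ = (1.0 + 3.0 + 0.9 − 3.8 + 2.8 + 3.0 − 0.9 − 4.7 + 1.8 + 2.6)/10 = 0.5700
Numerator Σ_{t=1}^{9}(z_t−z̄)(z_{t+1}−z̄) = -3.7319
Denominator Σ(z_t−z̄)² = 71.7410
r_1 = -3.7319 / 71.7410 = -0.052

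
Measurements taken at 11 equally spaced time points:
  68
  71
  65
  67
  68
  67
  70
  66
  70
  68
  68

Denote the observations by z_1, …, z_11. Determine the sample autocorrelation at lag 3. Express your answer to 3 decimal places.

-0.031

Mean z̄ = (68 + 71 + 65 + 67 + 68 + 67 + 70 + 66 + 70 + 68 + 68)/11 = 68.0000
Numerator Σ_{t=1}^{8}(z_t−z̄)(z_{t+3}−z̄) = -1.0000
Denominator Σ(z_t−z̄)² = 32.0000
r_3 = -1.0000 / 32.0000 = -0.031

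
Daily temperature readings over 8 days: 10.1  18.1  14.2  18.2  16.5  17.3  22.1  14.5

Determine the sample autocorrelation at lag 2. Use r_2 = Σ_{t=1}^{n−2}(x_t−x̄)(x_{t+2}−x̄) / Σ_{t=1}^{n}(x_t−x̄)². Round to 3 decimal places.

Mean x̄ = (10.1 + 18.1 + 14.2 + 18.2 + 16.5 + 17.3 + 22.1 + 14.5)/8 = 16.3750
Deviations from mean: -6.2750, 1.7250, -2.1750, 1.8250, 0.1250, 0.9250, 5.7250, -1.8750
Σ(x_t−x̄)(x_{t+2}−x̄) = (13.6481) + (3.1481) + (-0.2719) + (1.6881) + (0.7156) + (-1.7344) = 17.1938
Denominator Σ(x_t−x̄)² = 87.5750
r_2 = 17.1938 / 87.5750 = 0.196

0.196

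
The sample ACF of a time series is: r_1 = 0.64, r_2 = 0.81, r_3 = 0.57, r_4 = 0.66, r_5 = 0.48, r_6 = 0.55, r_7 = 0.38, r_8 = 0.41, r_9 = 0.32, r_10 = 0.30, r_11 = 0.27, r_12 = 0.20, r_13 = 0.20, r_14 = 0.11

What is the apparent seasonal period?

The largest autocorrelation is r_2 = 0.81, with a weaker echo at lag 4 (0.66); the remaining lags stay at or below 0.64.
The dominant spike at lag 2 indicates a seasonal period of 2.

2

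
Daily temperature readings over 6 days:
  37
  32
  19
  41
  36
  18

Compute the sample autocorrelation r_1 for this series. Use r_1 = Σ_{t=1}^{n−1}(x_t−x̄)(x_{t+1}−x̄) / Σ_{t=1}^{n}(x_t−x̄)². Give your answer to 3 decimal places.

Mean x̄ = (37 + 32 + 19 + 41 + 36 + 18)/6 = 30.5000
Σ(x_t−x̄)(x_{t+1}−x̄) = (9.7500) + (-17.2500) + (-120.7500) + (57.7500) + (-68.7500) = -139.2500
Denominator Σ(x_t−x̄)² = 473.5000
r_1 = -139.2500 / 473.5000 = -0.294

-0.294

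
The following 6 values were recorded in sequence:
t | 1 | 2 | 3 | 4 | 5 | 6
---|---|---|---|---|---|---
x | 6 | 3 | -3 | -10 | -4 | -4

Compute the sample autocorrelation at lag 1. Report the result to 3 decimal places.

Mean x̄ = (6 + 3 − 3 − 10 − 4 − 4)/6 = -2.0000
Numerator Σ_{t=1}^{5}(x_t−x̄)(x_{t+1}−x̄) = 63.0000
Denominator Σ(x_t−x̄)² = 162.0000
r_1 = 63.0000 / 162.0000 = 0.389

0.389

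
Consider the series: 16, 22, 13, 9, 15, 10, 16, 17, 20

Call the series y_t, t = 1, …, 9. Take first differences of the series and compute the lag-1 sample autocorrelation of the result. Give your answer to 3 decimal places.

-0.381

First differences Δy: 6, -9, -4, 6, -5, 6, 1, 3
Mean of differences = 0.5000
Numerator Σ(Δy_t−Δȳ)(Δy_{t+1}−Δȳ) = -90.7500
Denominator Σ(Δy_t−Δȳ)² = 238.0000
r_1(Δy) = -90.7500 / 238.0000 = -0.381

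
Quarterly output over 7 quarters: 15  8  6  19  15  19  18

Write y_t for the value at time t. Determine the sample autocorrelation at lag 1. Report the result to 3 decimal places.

Mean ȳ = (15 + 8 + 6 + 19 + 15 + 19 + 18)/7 = 14.2857
Deviations from mean: 0.7143, -6.2857, -8.2857, 4.7143, 0.7143, 4.7143, 3.7143
Σ(y_t−ȳ)(y_{t+1}−ȳ) = (-4.4898) + (52.0816) + (-39.0612) + (3.3673) + (3.3673) + (17.5102) = 32.7755
Denominator Σ(y_t−ȳ)² = 167.4286
r_1 = 32.7755 / 167.4286 = 0.196

0.196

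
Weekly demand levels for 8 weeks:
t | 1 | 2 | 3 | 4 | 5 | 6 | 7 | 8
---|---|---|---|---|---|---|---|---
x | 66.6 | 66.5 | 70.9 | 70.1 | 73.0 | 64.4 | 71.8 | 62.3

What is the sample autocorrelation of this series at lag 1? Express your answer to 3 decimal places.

Mean x̄ = (66.6 + 66.5 + 70.9 + 70.1 + 73.0 + 64.4 + 71.8 + 62.3)/8 = 68.2000
Deviations from mean: -1.6000, -1.7000, 2.7000, 1.9000, 4.8000, -3.8000, 3.6000, -5.9000
Σ(x_t−x̄)(x_{t+1}−x̄) = (2.7200) + (-4.5900) + (5.1300) + (9.1200) + (-18.2400) + (-13.6800) + (-21.2400) = -40.7800
Denominator Σ(x_t−x̄)² = 101.6000
r_1 = -40.7800 / 101.6000 = -0.401

-0.401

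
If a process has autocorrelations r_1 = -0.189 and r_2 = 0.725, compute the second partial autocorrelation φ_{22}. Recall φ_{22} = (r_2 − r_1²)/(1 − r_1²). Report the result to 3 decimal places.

0.715

φ_{22} = (r_2 − r_1²) / (1 − r_1²)
r_1² = (-0.189)² = 0.035721
Numerator = 0.725 − 0.0357 = 0.6893; denominator = 1 − 0.0357 = 0.9643
φ_{22} = 0.6893 / 0.9643 = 0.715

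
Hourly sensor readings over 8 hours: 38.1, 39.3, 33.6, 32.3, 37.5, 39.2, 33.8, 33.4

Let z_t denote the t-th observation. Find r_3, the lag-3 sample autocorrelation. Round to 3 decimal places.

Mean z̄ = (38.1 + 39.3 + 33.6 + 32.3 + 37.5 + 39.2 + 33.8 + 33.4)/8 = 35.9000
Σ(z_t−z̄)(z_{t+3}−z̄) = (-7.9200) + (5.4400) + (-7.5900) + (7.5600) + (-4.0000) = -6.5100
Denominator Σ(z_t−z̄)² = 58.7600
r_3 = -6.5100 / 58.7600 = -0.111

-0.111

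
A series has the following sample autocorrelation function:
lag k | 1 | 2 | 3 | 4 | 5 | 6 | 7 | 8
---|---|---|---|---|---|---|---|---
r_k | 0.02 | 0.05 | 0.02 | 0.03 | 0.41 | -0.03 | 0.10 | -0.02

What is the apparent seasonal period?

The largest autocorrelation is r_5 = 0.41; the remaining lags stay at or below 0.10.
The dominant spike at lag 5 indicates a seasonal period of 5.

5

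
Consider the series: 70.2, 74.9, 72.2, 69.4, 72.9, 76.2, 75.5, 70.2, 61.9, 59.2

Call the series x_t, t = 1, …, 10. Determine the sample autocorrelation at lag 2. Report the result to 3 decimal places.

Mean x̄ = (70.2 + 74.9 + 72.2 + 69.4 + 72.9 + 76.2 + 75.5 + 70.2 + 61.9 + 59.2)/10 = 70.2600
Numerator Σ_{t=1}^{8}(x_t−x̄)(x_{t+2}−x̄) = -33.7592
Denominator Σ(x_t−x̄)² = 287.9640
r_2 = -33.7592 / 287.9640 = -0.117

-0.117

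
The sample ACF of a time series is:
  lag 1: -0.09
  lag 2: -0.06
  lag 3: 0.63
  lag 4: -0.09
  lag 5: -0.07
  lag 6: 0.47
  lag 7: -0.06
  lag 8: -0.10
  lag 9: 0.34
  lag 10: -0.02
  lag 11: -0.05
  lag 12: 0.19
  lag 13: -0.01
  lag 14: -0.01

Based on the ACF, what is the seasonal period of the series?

3

The largest autocorrelation is r_3 = 0.63, with weaker echoes at lags 6 (0.47), 9 (0.34) and 12 (0.19); the remaining lags stay at or below -0.01.
The dominant spike at lag 3 indicates a seasonal period of 3.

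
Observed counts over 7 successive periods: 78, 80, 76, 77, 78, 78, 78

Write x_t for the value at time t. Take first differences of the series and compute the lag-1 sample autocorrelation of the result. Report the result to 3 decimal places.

First differences Δx: 2, -4, 1, 1, 0, 0
Mean of differences = 0.0000
Numerator Σ(Δx_t−Δx̄)(Δx_{t+1}−Δx̄) = -11.0000
Denominator Σ(Δx_t−Δx̄)² = 22.0000
r_1(Δx) = -11.0000 / 22.0000 = -0.500

-0.500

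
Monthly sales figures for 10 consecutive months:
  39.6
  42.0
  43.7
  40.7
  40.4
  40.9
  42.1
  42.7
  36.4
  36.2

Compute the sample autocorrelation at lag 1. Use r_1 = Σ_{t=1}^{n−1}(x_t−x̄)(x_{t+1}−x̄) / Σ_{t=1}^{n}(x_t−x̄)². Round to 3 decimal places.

0.302

Mean x̄ = (39.6 + 42.0 + 43.7 + 40.7 + 40.4 + 40.9 + 42.1 + 42.7 + 36.4 + 36.2)/10 = 40.4700
Numerator Σ_{t=1}^{9}(x_t−x̄)(x_{t+1}−x̄) = 16.9461
Denominator Σ(x_t−x̄)² = 56.2010
r_1 = 16.9461 / 56.2010 = 0.302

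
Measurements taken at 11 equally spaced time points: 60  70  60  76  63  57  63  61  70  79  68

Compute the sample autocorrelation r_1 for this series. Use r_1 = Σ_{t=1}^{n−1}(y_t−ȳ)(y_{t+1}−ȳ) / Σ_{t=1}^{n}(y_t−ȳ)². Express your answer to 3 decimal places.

-0.023

Mean ȳ = (60 + 70 + 60 + 76 + 63 + 57 + 63 + 61 + 70 + 79 + 68)/11 = 66.0909
Numerator Σ_{t=1}^{10}(y_t−ȳ)(y_{t+1}−ȳ) = -11.4628
Denominator Σ(y_t−ȳ)² = 500.9091
r_1 = -11.4628 / 500.9091 = -0.023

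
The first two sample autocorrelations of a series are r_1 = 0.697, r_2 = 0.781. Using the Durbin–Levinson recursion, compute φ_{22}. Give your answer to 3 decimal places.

0.574

φ_{22} = (r_2 − r_1²) / (1 − r_1²)
r_1² = (0.697)² = 0.485809
Numerator = 0.781 − 0.4858 = 0.2952; denominator = 1 − 0.4858 = 0.5142
φ_{22} = 0.2952 / 0.5142 = 0.574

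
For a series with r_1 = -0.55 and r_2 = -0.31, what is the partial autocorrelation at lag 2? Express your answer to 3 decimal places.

-0.878

φ_{22} = (r_2 − r_1²) / (1 − r_1²)
r_1² = (-0.55)² = 0.3025
Numerator = -0.31 − 0.3025 = -0.6125; denominator = 1 − 0.3025 = 0.6975
φ_{22} = -0.6125 / 0.6975 = -0.878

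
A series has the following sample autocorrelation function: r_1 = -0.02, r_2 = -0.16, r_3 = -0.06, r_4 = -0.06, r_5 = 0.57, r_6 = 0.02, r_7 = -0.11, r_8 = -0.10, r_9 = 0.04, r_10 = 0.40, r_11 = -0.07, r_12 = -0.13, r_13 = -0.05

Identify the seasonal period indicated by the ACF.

5

The largest autocorrelation is r_5 = 0.57, with a weaker echo at lag 10 (0.40); the remaining lags stay at or below 0.04.
The dominant spike at lag 5 indicates a seasonal period of 5.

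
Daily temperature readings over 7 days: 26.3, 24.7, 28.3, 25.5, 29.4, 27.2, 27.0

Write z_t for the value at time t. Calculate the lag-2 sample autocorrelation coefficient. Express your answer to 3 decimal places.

0.358

Mean z̄ = (26.3 + 24.7 + 28.3 + 25.5 + 29.4 + 27.2 + 27.0)/7 = 26.9143
Deviations from mean: -0.6143, -2.2143, 1.3857, -1.4143, 2.4857, 0.2857, 0.0857
Σ(z_t−z̄)(z_{t+2}−z̄) = (-0.8512) + (3.1316) + (3.4445) + (-0.4041) + (0.2131) = 5.5339
Denominator Σ(z_t−z̄)² = 15.4686
r_2 = 5.5339 / 15.4686 = 0.358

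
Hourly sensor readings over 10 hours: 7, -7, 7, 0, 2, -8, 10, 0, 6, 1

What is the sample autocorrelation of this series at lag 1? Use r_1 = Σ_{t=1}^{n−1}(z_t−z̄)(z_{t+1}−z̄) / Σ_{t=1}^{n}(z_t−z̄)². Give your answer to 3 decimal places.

-0.655

Mean z̄ = (7 − 7 + 7 + 0 + 2 − 8 + 10 + 0 + 6 + 1)/10 = 1.8000
Numerator Σ_{t=1}^{9}(z_t−z̄)(z_{t+1}−z̄) = -209.2400
Denominator Σ(z_t−z̄)² = 319.6000
r_1 = -209.2400 / 319.6000 = -0.655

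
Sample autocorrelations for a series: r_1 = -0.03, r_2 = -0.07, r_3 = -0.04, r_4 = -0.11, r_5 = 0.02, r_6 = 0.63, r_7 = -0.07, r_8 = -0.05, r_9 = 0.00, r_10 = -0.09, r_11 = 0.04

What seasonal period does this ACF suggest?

6

The largest autocorrelation is r_6 = 0.63; the remaining lags stay at or below 0.04.
The dominant spike at lag 6 indicates a seasonal period of 6.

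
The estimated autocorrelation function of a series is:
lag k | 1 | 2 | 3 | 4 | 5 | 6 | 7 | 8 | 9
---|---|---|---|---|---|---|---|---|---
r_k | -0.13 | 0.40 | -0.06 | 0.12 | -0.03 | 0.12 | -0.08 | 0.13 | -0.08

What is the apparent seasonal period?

The largest autocorrelation is r_2 = 0.40; the remaining lags stay at or below 0.13.
The dominant spike at lag 2 indicates a seasonal period of 2.

2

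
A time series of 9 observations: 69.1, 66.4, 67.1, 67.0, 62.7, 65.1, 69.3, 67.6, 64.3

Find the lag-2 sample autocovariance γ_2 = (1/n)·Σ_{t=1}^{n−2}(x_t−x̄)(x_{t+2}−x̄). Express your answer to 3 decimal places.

-2.200

Mean x̄ = (69.1 + 66.4 + 67.1 + 67.0 + 62.7 + 65.1 + 69.3 + 67.6 + 64.3)/9 = 66.5111
Σ_{t=1}^{7}(x_t−x̄)(x_{t+2}−x̄) = -19.7958
γ_2 = -19.7958 / 9 = -2.200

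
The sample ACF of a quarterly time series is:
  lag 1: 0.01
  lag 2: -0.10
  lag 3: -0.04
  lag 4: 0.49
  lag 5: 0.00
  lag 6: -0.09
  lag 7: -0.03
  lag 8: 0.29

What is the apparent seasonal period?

4

The largest autocorrelation is r_4 = 0.49, with a weaker echo at lag 8 (0.29); the remaining lags stay at or below 0.01.
The dominant spike at lag 4 indicates a seasonal period of 4.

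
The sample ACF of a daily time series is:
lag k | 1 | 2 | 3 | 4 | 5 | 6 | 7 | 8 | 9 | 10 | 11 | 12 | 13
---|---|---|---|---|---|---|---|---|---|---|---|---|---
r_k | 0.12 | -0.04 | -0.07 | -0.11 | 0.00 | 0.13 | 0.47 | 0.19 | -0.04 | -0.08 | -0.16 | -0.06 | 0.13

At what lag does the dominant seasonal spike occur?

The largest autocorrelation is r_7 = 0.47; the remaining lags stay at or below 0.19.
The dominant spike at lag 7 indicates a seasonal period of 7.

7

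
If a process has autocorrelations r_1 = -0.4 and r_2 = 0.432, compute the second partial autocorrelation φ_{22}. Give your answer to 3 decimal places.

0.324

φ_{22} = (r_2 − r_1²) / (1 − r_1²)
r_1² = (-0.4)² = 0.16
Numerator = 0.432 − 0.1600 = 0.2720; denominator = 1 − 0.1600 = 0.8400
φ_{22} = 0.2720 / 0.8400 = 0.324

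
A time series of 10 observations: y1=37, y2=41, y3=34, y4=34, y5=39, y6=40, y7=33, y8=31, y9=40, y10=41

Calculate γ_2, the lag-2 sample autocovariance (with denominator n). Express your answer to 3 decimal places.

-8.900

Mean ȳ = (37 + 41 + 34 + 34 + 39 + 40 + 33 + 31 + 40 + 41)/10 = 37.0000
Σ_{t=1}^{8}(y_t−ȳ)(y_{t+2}−ȳ) = -89.0000
γ_2 = -89.0000 / 10 = -8.900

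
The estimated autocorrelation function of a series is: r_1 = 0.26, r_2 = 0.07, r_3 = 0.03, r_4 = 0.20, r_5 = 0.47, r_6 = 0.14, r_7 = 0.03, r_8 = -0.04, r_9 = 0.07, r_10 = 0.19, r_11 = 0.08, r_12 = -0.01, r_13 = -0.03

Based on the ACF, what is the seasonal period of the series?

5

The largest autocorrelation is r_5 = 0.47; the remaining lags stay at or below 0.26. The elevated value at lag 1 (0.26), dropping to 0.07 at lag 2, reflects decaying short-term dependence rather than seasonality.
The dominant spike at lag 5 indicates a seasonal period of 5.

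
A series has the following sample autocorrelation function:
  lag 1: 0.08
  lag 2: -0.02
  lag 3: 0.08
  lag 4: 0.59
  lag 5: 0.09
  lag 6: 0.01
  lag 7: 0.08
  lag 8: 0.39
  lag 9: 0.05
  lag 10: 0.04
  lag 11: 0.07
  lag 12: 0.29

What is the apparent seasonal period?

The largest autocorrelation is r_4 = 0.59, with weaker echoes at lags 8 (0.39) and 12 (0.29); the remaining lags stay at or below 0.09.
The dominant spike at lag 4 indicates a seasonal period of 4.

4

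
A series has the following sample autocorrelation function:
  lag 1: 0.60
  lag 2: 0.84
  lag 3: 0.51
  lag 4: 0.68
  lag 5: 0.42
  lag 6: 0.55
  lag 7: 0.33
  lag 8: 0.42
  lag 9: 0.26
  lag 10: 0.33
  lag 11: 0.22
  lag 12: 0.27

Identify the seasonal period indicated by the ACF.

The largest autocorrelation is r_2 = 0.84, with a weaker echo at lag 4 (0.68); the remaining lags stay at or below 0.60.
The dominant spike at lag 2 indicates a seasonal period of 2.

2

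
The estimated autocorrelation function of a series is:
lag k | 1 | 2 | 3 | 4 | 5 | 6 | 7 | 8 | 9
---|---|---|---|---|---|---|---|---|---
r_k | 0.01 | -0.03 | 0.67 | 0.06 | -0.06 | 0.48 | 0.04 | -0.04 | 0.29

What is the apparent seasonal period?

The largest autocorrelation is r_3 = 0.67, with weaker echoes at lags 6 (0.48) and 9 (0.29); the remaining lags stay at or below 0.06.
The dominant spike at lag 3 indicates a seasonal period of 3.

3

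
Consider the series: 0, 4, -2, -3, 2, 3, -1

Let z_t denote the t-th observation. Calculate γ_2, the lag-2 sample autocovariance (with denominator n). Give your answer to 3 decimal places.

Mean z̄ = (0 + 4 − 2 − 3 + 2 + 3 − 1)/7 = 0.4286
Deviations: -0.4286, 3.5714, -2.4286, -3.4286, 1.5714, 2.5714, -1.4286
Σ_{t=1}^{5}(z_t−z̄)(z_{t+2}−z̄) = -26.0816
γ_2 = -26.0816 / 7 = -3.726

-3.726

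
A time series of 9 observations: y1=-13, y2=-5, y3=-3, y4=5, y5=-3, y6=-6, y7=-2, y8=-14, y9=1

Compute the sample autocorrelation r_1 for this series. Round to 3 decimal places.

Mean ȳ = (-13 − 5 − 3 + 5 − 3 − 6 − 2 − 14 + 1)/9 = -4.4444
Numerator Σ_{t=1}^{8}(y_t−ȳ)(y_{t+1}−ȳ) = -50.1975
Denominator Σ(y_t−ȳ)² = 296.2222
r_1 = -50.1975 / 296.2222 = -0.169

-0.169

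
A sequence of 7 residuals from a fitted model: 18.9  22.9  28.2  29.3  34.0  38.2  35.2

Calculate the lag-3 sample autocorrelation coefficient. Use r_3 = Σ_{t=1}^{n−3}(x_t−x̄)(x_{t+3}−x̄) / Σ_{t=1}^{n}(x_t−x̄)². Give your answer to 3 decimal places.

Mean x̄ = (18.9 + 22.9 + 28.2 + 29.3 + 34.0 + 38.2 + 35.2)/7 = 29.5286
Deviations from mean: -10.6286, -6.6286, -1.3286, -0.2286, 4.4714, 8.6714, 5.6714
Numerator Σ_{t=1}^{4}(x_t−x̄)(x_{t+3}−x̄) = -40.0267
Denominator Σ(x_t−x̄)² = 286.0743
r_3 = -40.0267 / 286.0743 = -0.140

-0.140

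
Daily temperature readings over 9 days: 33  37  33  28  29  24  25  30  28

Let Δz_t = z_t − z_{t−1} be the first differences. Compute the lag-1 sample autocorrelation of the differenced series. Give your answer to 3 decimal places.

First differences Δz: 4, -4, -5, 1, -5, 1, 5, -2
Mean of differences = -0.6250
Numerator Σ(Δz_t−Δz̄)(Δz_{t+1}−Δz̄) = -20.7656
Denominator Σ(Δz_t−Δz̄)² = 109.8750
r_1(Δz) = -20.7656 / 109.8750 = -0.189

-0.189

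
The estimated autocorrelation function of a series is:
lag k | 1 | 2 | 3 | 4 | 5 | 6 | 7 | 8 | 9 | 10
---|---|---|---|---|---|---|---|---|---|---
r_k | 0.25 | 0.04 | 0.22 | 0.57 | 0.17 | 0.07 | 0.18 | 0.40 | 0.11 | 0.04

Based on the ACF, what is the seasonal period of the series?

The largest autocorrelation is r_4 = 0.57, with a weaker echo at lag 8 (0.40); the remaining lags stay at or below 0.25. The elevated value at lag 1 (0.25), dropping to 0.04 at lag 2, reflects decaying short-term dependence rather than seasonality.
The dominant spike at lag 4 indicates a seasonal period of 4.

4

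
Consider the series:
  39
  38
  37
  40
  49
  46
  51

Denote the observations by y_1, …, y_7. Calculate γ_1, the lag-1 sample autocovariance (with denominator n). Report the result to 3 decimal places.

13.038

Mean ȳ = (39 + 38 + 37 + 40 + 49 + 46 + 51)/7 = 42.8571
Deviations: -3.8571, -4.8571, -5.8571, -2.8571, 6.1429, 3.1429, 8.1429
Σ_{t=1}^{6}(y_t−ȳ)(y_{t+1}−ȳ) = 91.2653
γ_1 = 91.2653 / 7 = 13.038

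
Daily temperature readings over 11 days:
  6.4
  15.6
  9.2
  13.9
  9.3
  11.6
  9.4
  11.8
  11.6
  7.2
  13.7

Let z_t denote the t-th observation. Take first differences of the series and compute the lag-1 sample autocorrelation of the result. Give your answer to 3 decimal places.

First differences Δz: 9.2, -6.4, 4.7, -4.6, 2.3, -2.2, 2.4, -0.2, -4.4, 6.5
Mean of differences = 0.7300
Numerator Σ(Δz_t−Δz̄)(Δz_{t+1}−Δz̄) = -154.1009
Denominator Σ(Δz_t−Δz̄)² = 241.0610
r_1(Δz) = -154.1009 / 241.0610 = -0.639

-0.639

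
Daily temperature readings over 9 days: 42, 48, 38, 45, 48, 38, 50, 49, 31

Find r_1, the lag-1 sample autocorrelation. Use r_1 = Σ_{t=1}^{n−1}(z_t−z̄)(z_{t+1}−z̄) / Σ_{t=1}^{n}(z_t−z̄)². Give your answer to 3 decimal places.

-0.370

Mean z̄ = (42 + 48 + 38 + 45 + 48 + 38 + 50 + 49 + 31)/9 = 43.2222
Numerator Σ_{t=1}^{8}(z_t−z̄)(z_{t+1}−z̄) = -123.3827
Denominator Σ(z_t−z̄)² = 333.5556
r_1 = -123.3827 / 333.5556 = -0.370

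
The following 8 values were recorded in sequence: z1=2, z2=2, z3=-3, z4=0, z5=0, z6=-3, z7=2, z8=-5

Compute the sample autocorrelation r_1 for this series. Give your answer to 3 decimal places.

-0.379

Mean z̄ = (2 + 2 − 3 + 0 + 0 − 3 + 2 − 5)/8 = -0.6250
Deviations from mean: 2.6250, 2.6250, -2.3750, 0.6250, 0.6250, -2.3750, 2.6250, -4.3750
Σ(z_t−z̄)(z_{t+1}−z̄) = (6.8906) + (-6.2344) + (-1.4844) + (0.3906) + (-1.4844) + (-6.2344) + (-11.4844) = -19.6406
Denominator Σ(z_t−z̄)² = 51.8750
r_1 = -19.6406 / 51.8750 = -0.379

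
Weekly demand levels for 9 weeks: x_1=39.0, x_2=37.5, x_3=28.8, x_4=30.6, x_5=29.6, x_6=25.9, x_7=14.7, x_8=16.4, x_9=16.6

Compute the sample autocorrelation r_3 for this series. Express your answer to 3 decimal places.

Mean x̄ = (39.0 + 37.5 + 28.8 + 30.6 + 29.6 + 25.9 + 14.7 + 16.4 + 16.6)/9 = 26.5667
Σ(x_t−x̄)(x_{t+3}−x̄) = (50.1478) + (33.1644) + (-1.4889) + (-47.8622) + (-30.8389) + (6.6444) = 9.7667
Denominator Σ(x_t−x̄)² = 648.5400
r_3 = 9.7667 / 648.5400 = 0.015

0.015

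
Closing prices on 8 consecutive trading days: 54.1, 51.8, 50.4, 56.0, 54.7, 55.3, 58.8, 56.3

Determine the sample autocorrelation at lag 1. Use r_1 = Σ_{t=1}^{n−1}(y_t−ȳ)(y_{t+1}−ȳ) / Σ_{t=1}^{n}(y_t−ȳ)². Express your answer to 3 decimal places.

Mean ȳ = (54.1 + 51.8 + 50.4 + 56.0 + 54.7 + 55.3 + 58.8 + 56.3)/8 = 54.6750
Deviations from mean: -0.5750, -2.8750, -4.2750, 1.3250, 0.0250, 0.6250, 4.1250, 1.6250
Σ(y_t−ȳ)(y_{t+1}−ȳ) = (1.6531) + (12.2906) + (-5.6644) + (0.0331) + (0.0156) + (2.5781) + (6.7031) = 17.6094
Denominator Σ(y_t−ȳ)² = 48.6750
r_1 = 17.6094 / 48.6750 = 0.362

0.362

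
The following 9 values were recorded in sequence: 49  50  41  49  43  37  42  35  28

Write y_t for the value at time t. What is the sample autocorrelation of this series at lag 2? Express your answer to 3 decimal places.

0.112

Mean ȳ = (49 + 50 + 41 + 49 + 43 + 37 + 42 + 35 + 28)/9 = 41.5556
Σ(y_t−ȳ)(y_{t+2}−ȳ) = (-4.1358) + (62.8642) + (-0.8025) + (-33.9136) + (0.6420) + (29.8642) + (-6.0247) = 48.4938
Denominator Σ(y_t−ȳ)² = 432.2222
r_2 = 48.4938 / 432.2222 = 0.112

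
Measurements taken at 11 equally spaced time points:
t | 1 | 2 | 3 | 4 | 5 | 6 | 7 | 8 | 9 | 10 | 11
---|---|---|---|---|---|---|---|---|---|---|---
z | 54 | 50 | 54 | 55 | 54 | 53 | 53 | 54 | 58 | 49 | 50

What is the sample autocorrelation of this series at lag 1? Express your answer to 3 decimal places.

Mean z̄ = (54 + 50 + 54 + 55 + 54 + 53 + 53 + 54 + 58 + 49 + 50)/11 = 53.0909
Numerator Σ_{t=1}^{10}(z_t−z̄)(z_{t+1}−z̄) = -5.2810
Denominator Σ(z_t−z̄)² = 66.9091
r_1 = -5.2810 / 66.9091 = -0.079

-0.079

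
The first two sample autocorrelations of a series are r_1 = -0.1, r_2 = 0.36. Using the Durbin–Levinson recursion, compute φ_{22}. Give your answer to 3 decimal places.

φ_{22} = (r_2 − r_1²) / (1 − r_1²)
r_1² = (-0.1)² = 0.01
Numerator = 0.36 − 0.0100 = 0.3500; denominator = 1 − 0.0100 = 0.9900
φ_{22} = 0.3500 / 0.9900 = 0.354

0.354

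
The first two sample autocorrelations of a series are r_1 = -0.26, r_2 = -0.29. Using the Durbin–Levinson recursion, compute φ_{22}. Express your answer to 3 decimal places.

φ_{22} = (r_2 − r_1²) / (1 − r_1²)
r_1² = (-0.26)² = 0.0676
Numerator = -0.29 − 0.0676 = -0.3576; denominator = 1 − 0.0676 = 0.9324
φ_{22} = -0.3576 / 0.9324 = -0.384

-0.384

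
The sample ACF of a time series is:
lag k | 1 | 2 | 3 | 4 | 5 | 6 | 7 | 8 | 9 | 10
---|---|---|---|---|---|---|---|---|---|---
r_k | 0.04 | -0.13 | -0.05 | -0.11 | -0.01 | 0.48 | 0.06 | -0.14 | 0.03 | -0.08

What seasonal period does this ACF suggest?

6

The largest autocorrelation is r_6 = 0.48; the remaining lags stay at or below 0.06.
The dominant spike at lag 6 indicates a seasonal period of 6.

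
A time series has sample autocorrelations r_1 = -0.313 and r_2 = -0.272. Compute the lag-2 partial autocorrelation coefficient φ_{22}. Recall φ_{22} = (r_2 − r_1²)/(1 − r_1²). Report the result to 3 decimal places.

φ_{22} = (r_2 − r_1²) / (1 − r_1²)
r_1² = (-0.313)² = 0.097969
Numerator = -0.272 − 0.0980 = -0.3700; denominator = 1 − 0.0980 = 0.9020
φ_{22} = -0.3700 / 0.9020 = -0.410

-0.410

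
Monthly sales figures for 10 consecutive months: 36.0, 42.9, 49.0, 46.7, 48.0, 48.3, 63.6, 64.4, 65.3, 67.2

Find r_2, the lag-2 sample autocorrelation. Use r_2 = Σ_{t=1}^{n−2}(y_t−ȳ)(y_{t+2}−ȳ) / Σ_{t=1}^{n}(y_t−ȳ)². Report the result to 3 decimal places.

0.337

Mean ȳ = (36.0 + 42.9 + 49.0 + 46.7 + 48.0 + 48.3 + 63.6 + 64.4 + 65.3 + 67.2)/10 = 53.1400
Numerator Σ_{t=1}^{8}(y_t−ȳ)(y_{t+2}−ȳ) = 366.6008
Denominator Σ(y_t−ȳ)² = 1088.8440
r_2 = 366.6008 / 1088.8440 = 0.337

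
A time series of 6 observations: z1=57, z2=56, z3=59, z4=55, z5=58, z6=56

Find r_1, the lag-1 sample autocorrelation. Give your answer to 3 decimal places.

Mean z̄ = (57 + 56 + 59 + 55 + 58 + 56)/6 = 56.8333
Deviations from mean: 0.1667, -0.8333, 2.1667, -1.8333, 1.1667, -0.8333
Σ(z_t−z̄)(z_{t+1}−z̄) = (-0.1389) + (-1.8056) + (-3.9722) + (-2.1389) + (-0.9722) = -9.0278
Denominator Σ(z_t−z̄)² = 10.8333
r_1 = -9.0278 / 10.8333 = -0.833

-0.833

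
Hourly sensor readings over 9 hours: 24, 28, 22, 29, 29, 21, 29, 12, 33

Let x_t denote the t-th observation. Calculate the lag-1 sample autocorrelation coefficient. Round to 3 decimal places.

Mean x̄ = (24 + 28 + 22 + 29 + 29 + 21 + 29 + 12 + 33)/9 = 25.2222
Numerator Σ_{t=1}^{8}(x_t−x̄)(x_{t+1}−x̄) = -194.9383
Denominator Σ(x_t−x̄)² = 315.5556
r_1 = -194.9383 / 315.5556 = -0.618

-0.618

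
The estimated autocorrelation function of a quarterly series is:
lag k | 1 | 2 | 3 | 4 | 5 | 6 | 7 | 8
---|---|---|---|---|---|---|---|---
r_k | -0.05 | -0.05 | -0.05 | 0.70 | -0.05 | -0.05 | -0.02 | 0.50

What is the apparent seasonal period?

The largest autocorrelation is r_4 = 0.70, with a weaker echo at lag 8 (0.50); the remaining lags stay at or below -0.02.
The dominant spike at lag 4 indicates a seasonal period of 4.

4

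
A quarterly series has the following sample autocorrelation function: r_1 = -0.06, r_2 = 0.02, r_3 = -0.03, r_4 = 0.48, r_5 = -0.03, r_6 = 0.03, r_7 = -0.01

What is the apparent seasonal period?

4

The largest autocorrelation is r_4 = 0.48; the remaining lags stay at or below 0.03.
The dominant spike at lag 4 indicates a seasonal period of 4.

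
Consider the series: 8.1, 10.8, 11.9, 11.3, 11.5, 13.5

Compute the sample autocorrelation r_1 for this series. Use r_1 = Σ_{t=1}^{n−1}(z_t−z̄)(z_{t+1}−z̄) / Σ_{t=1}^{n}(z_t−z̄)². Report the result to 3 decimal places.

Mean z̄ = (8.1 + 10.8 + 11.9 + 11.3 + 11.5 + 13.5)/6 = 11.1833
Σ(z_t−z̄)(z_{t+1}−z̄) = (1.1819) + (-0.2747) + (0.0836) + (0.0369) + (0.7336) = 1.7614
Denominator Σ(z_t−z̄)² = 15.6483
r_1 = 1.7614 / 15.6483 = 0.113

0.113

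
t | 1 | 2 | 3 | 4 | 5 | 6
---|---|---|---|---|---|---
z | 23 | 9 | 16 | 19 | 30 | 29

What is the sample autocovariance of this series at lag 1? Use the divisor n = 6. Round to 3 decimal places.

16.667

Mean z̄ = (23 + 9 + 16 + 19 + 30 + 29)/6 = 21.0000
Deviations: 2.0000, -12.0000, -5.0000, -2.0000, 9.0000, 8.0000
Σ_{t=1}^{5}(z_t−z̄)(z_{t+1}−z̄) = 100.0000
γ_1 = 100.0000 / 6 = 16.667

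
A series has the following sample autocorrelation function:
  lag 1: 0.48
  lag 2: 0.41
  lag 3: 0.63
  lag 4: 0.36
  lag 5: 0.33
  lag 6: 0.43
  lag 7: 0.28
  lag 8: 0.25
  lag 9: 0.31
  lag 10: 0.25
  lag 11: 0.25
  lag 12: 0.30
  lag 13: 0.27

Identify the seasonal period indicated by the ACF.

3

The largest autocorrelation is r_3 = 0.63; the remaining lags stay at or below 0.48. The elevated value at lag 1 (0.48), dropping to 0.41 at lag 2, reflects decaying short-term dependence rather than seasonality.
The dominant spike at lag 3 indicates a seasonal period of 3.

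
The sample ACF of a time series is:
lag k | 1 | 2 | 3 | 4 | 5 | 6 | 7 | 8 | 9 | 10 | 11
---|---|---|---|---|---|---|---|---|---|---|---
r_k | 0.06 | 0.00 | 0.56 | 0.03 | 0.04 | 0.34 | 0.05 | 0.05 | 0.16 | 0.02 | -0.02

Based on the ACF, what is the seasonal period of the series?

3

The largest autocorrelation is r_3 = 0.56, with weaker echoes at lags 6 (0.34) and 9 (0.16); the remaining lags stay at or below 0.06.
The dominant spike at lag 3 indicates a seasonal period of 3.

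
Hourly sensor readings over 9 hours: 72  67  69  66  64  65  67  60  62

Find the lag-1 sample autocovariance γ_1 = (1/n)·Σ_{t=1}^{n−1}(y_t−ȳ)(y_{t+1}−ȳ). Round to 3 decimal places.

Mean ȳ = (72 + 67 + 69 + 66 + 64 + 65 + 67 + 60 + 62)/9 = 65.7778
Σ_{t=1}^{8}(y_t−ȳ)(y_{t+1}−ȳ) = 27.0617
γ_1 = 27.0617 / 9 = 3.007

3.007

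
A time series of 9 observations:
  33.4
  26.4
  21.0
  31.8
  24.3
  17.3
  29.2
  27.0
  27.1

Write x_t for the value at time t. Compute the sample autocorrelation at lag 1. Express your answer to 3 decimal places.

Mean x̄ = (33.4 + 26.4 + 21.0 + 31.8 + 24.3 + 17.3 + 29.2 + 27.0 + 27.1)/9 = 26.3889
Numerator Σ_{t=1}^{8}(x_t−x̄)(x_{t+1}−x̄) = -44.8568
Denominator Σ(x_t−x̄)² = 203.2289
r_1 = -44.8568 / 203.2289 = -0.221

-0.221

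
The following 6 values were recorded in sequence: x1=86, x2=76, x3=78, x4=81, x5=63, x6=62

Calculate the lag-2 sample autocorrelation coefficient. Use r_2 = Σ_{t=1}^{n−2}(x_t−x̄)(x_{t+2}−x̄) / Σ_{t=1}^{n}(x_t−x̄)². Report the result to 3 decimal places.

-0.146

Mean x̄ = (86 + 76 + 78 + 81 + 63 + 62)/6 = 74.3333
Deviations from mean: 11.6667, 1.6667, 3.6667, 6.6667, -11.3333, -12.3333
Numerator Σ_{t=1}^{4}(x_t−x̄)(x_{t+2}−x̄) = -69.8889
Denominator Σ(x_t−x̄)² = 477.3333
r_2 = -69.8889 / 477.3333 = -0.146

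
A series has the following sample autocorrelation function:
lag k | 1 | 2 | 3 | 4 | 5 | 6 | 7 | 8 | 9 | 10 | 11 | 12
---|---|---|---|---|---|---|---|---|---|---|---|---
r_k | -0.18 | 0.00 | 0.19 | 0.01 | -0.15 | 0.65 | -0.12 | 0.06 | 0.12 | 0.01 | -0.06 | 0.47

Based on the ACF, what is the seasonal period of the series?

The largest autocorrelation is r_6 = 0.65, with a weaker echo at lag 12 (0.47); the remaining lags stay at or below 0.19.
The dominant spike at lag 6 indicates a seasonal period of 6.

6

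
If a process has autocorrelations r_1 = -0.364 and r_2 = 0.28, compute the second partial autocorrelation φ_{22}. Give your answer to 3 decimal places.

0.170

φ_{22} = (r_2 − r_1²) / (1 − r_1²)
r_1² = (-0.364)² = 0.132496
Numerator = 0.28 − 0.1325 = 0.1475; denominator = 1 − 0.1325 = 0.8675
φ_{22} = 0.1475 / 0.8675 = 0.170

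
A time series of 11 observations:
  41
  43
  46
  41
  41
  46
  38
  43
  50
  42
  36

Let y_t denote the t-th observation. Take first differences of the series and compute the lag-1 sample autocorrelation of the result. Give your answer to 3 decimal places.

-0.210

First differences Δy: 2, 3, -5, 0, 5, -8, 5, 7, -8, -6
Mean of differences = -0.5000
Numerator Σ(Δy_t−Δȳ)(Δy_{t+1}−Δȳ) = -62.7500
Denominator Σ(Δy_t−Δȳ)² = 298.5000
r_1(Δy) = -62.7500 / 298.5000 = -0.210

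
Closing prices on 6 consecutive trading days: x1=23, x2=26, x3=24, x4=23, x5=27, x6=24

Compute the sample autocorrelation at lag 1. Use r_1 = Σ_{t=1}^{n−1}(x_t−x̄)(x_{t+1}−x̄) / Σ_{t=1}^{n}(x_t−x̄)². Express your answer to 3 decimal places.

-0.537

Mean x̄ = (23 + 26 + 24 + 23 + 27 + 24)/6 = 24.5000
Numerator Σ_{t=1}^{5}(x_t−x̄)(x_{t+1}−x̄) = -7.2500
Denominator Σ(x_t−x̄)² = 13.5000
r_1 = -7.2500 / 13.5000 = -0.537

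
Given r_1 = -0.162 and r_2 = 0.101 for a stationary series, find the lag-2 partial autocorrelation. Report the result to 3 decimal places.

0.077

φ_{22} = (r_2 − r_1²) / (1 − r_1²)
r_1² = (-0.162)² = 0.026244
Numerator = 0.101 − 0.0262 = 0.0748; denominator = 1 − 0.0262 = 0.9738
φ_{22} = 0.0748 / 0.9738 = 0.077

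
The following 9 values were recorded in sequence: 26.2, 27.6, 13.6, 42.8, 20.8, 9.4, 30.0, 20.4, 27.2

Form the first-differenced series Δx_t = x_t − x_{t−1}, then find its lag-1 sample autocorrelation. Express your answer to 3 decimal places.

-0.591

First differences Δx: 1.4, -14.0, 29.2, -22.0, -11.4, 20.6, -9.6, 6.8
Mean of differences = 0.1250
Numerator Σ(Δx_t−Δx̄)(Δx_{t+1}−Δx̄) = -1316.9956
Denominator Σ(Δx_t−Δx̄)² = 2227.1950
r_1(Δx) = -1316.9956 / 2227.1950 = -0.591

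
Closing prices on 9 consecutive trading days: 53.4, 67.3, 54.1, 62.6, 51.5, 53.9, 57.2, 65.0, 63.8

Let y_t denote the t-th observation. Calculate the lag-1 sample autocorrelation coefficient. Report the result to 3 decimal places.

Mean ȳ = (53.4 + 67.3 + 54.1 + 62.6 + 51.5 + 53.9 + 57.2 + 65.0 + 63.8)/9 = 58.7556
Numerator Σ_{t=1}^{8}(y_t−ȳ)(y_{t+1}−ȳ) = -66.7620
Denominator Σ(y_t−ȳ)² = 281.2222
r_1 = -66.7620 / 281.2222 = -0.237

-0.237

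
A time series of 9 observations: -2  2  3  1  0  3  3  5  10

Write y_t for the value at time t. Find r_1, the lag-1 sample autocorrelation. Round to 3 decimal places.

0.263

Mean ȳ = (-2 + 2 + 3 + 1 + 0 + 3 + 3 + 5 + 10)/9 = 2.7778
Numerator Σ_{t=1}^{8}(y_t−ȳ)(y_{t+1}−ȳ) = 24.0617
Denominator Σ(y_t−ȳ)² = 91.5556
r_1 = 24.0617 / 91.5556 = 0.263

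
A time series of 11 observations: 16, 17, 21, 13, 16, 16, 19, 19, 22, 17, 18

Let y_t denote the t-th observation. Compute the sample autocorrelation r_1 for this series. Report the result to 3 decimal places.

Mean ȳ = (16 + 17 + 21 + 13 + 16 + 16 + 19 + 19 + 22 + 17 + 18)/11 = 17.6364
Numerator Σ_{t=1}^{10}(y_t−ȳ)(y_{t+1}−ȳ) = -3.8595
Denominator Σ(y_t−ȳ)² = 64.5455
r_1 = -3.8595 / 64.5455 = -0.060

-0.060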